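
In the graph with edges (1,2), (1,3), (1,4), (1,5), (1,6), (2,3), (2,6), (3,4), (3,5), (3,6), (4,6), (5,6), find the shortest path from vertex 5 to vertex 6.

Step 1: Build adjacency list:
  1: 2, 3, 4, 5, 6
  2: 1, 3, 6
  3: 1, 2, 4, 5, 6
  4: 1, 3, 6
  5: 1, 3, 6
  6: 1, 2, 3, 4, 5

Step 2: BFS from vertex 5 to find shortest path to 6:
  vertex 1 reached at distance 1
  vertex 3 reached at distance 1
  vertex 6 reached at distance 1

Step 3: Shortest path: 5 -> 6
Path length: 1 edge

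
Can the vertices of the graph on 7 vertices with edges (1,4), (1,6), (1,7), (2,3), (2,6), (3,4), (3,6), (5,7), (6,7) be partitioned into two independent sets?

Step 1: Attempt 2-coloring using BFS:
  Start at vertex 1, assign color 0
  Color vertex 4 with color 1 (neighbor of 1)
  Color vertex 6 with color 1 (neighbor of 1)
  Color vertex 7 with color 1 (neighbor of 1)
  Color vertex 3 with color 0 (neighbor of 4)
  Color vertex 2 with color 0 (neighbor of 6)

Step 2: Conflict found! Vertices 6 and 7 are adjacent but have the same color.
This means the graph contains an odd cycle.

The graph is NOT bipartite.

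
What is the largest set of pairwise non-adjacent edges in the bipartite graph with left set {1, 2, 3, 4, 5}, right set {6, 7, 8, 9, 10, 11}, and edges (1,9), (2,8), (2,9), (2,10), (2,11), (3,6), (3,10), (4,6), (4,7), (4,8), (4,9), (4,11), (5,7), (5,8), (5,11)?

Step 1: List the neighbors of each left vertex:
  1: 9
  2: 8, 9, 10, 11
  3: 6, 10
  4: 6, 7, 8, 9, 11
  5: 7, 8, 11

Step 2: Greedily match left vertices, then look for augmenting paths:
  Match 1 -- 9
  Match 2 -- 8
  Match 3 -- 6
  Match 4 -- 7
  Match 5 -- 11
  No augmenting path remains.

Step 3: Verify this is maximum:
  Matching size 5 = min(|L|, |R|) = min(5, 6), which is an upper bound, so this matching is maximum.

Maximum matching: {(1,9), (2,8), (3,6), (4,7), (5,11)}
Size: 5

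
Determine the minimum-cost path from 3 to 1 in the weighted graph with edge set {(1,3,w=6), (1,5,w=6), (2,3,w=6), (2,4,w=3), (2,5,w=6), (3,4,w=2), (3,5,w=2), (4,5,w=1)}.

Step 1: Build adjacency list with weights:
  1: 3(w=6), 5(w=6)
  2: 3(w=6), 4(w=3), 5(w=6)
  3: 1(w=6), 2(w=6), 4(w=2), 5(w=2)
  4: 2(w=3), 3(w=2), 5(w=1)
  5: 1(w=6), 2(w=6), 3(w=2), 4(w=1)

Step 2: Apply Dijkstra's algorithm from vertex 3:
  Visit vertex 3 (distance=0)
    Update dist[1] = 6
    Update dist[2] = 6
    Update dist[4] = 2
    Update dist[5] = 2
  Visit vertex 4 (distance=2)
    Update dist[2] = 5
  Visit vertex 5 (distance=2)
  Visit vertex 2 (distance=5)
  Visit vertex 1 (distance=6)

Step 3: Shortest path: 3 -> 1
Total weight: 6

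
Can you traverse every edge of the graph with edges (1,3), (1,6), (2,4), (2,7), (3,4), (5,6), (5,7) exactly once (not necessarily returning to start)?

Step 1: Find the degree of each vertex:
  deg(1) = 2
  deg(2) = 2
  deg(3) = 2
  deg(4) = 2
  deg(5) = 2
  deg(6) = 2
  deg(7) = 2

Step 2: Count vertices with odd degree:
  All vertices have even degree (0 odd-degree vertices)

Step 3: Apply Euler's theorem:
  - Eulerian circuit exists iff graph is connected and all vertices have even degree
  - Eulerian path exists iff graph is connected and has 0 or 2 odd-degree vertices

Graph is connected with 0 odd-degree vertices.
Both Eulerian circuit and Eulerian path exist.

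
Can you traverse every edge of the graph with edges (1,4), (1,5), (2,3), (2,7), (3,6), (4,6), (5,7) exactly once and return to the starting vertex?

Step 1: Find the degree of each vertex:
  deg(1) = 2
  deg(2) = 2
  deg(3) = 2
  deg(4) = 2
  deg(5) = 2
  deg(6) = 2
  deg(7) = 2

Step 2: Count vertices with odd degree:
  All vertices have even degree (0 odd-degree vertices)

Step 3: Apply Euler's theorem:
  - Eulerian circuit exists iff graph is connected and all vertices have even degree
  - Eulerian path exists iff graph is connected and has 0 or 2 odd-degree vertices

Graph is connected with 0 odd-degree vertices.
Both Eulerian circuit and Eulerian path exist.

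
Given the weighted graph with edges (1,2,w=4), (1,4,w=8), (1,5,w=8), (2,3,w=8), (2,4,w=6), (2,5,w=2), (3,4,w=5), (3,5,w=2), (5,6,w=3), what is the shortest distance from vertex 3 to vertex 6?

Step 1: Build adjacency list with weights:
  1: 2(w=4), 4(w=8), 5(w=8)
  2: 1(w=4), 3(w=8), 4(w=6), 5(w=2)
  3: 2(w=8), 4(w=5), 5(w=2)
  4: 1(w=8), 2(w=6), 3(w=5)
  5: 1(w=8), 2(w=2), 3(w=2), 6(w=3)
  6: 5(w=3)

Step 2: Apply Dijkstra's algorithm from vertex 3:
  Visit vertex 3 (distance=0)
    Update dist[2] = 8
    Update dist[4] = 5
    Update dist[5] = 2
  Visit vertex 5 (distance=2)
    Update dist[1] = 10
    Update dist[2] = 4
    Update dist[6] = 5
  Visit vertex 2 (distance=4)
    Update dist[1] = 8
  Visit vertex 4 (distance=5)
  Visit vertex 6 (distance=5)

Step 3: Shortest path: 3 -> 5 -> 6
Total weight: 2 + 3 = 5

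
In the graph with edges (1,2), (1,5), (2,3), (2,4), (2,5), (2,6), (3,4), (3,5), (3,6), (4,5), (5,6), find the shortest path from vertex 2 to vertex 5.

Step 1: Build adjacency list:
  1: 2, 5
  2: 1, 3, 4, 5, 6
  3: 2, 4, 5, 6
  4: 2, 3, 5
  5: 1, 2, 3, 4, 6
  6: 2, 3, 5

Step 2: BFS from vertex 2 to find shortest path to 5:
  vertex 1 reached at distance 1
  vertex 3 reached at distance 1
  vertex 4 reached at distance 1
  vertex 5 reached at distance 1

Step 3: Shortest path: 2 -> 5
Path length: 1 edge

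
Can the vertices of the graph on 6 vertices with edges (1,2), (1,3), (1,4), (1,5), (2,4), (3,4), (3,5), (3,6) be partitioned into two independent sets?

Step 1: Attempt 2-coloring using BFS:
  Start at vertex 1, assign color 0
  Color vertex 2 with color 1 (neighbor of 1)
  Color vertex 3 with color 1 (neighbor of 1)
  Color vertex 4 with color 1 (neighbor of 1)
  Color vertex 5 with color 1 (neighbor of 1)

Step 2: Conflict found! Vertices 2 and 4 are adjacent but have the same color.
This means the graph contains an odd cycle.

The graph is NOT bipartite.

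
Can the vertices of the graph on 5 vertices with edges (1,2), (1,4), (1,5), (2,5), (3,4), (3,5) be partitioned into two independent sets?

Step 1: Attempt 2-coloring using BFS:
  Start at vertex 1, assign color 0
  Color vertex 2 with color 1 (neighbor of 1)
  Color vertex 4 with color 1 (neighbor of 1)
  Color vertex 5 with color 1 (neighbor of 1)

Step 2: Conflict found! Vertices 2 and 5 are adjacent but have the same color.
This means the graph contains an odd cycle.

The graph is NOT bipartite.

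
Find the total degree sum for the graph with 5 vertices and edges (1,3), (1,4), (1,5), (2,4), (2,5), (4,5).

Step 1: Count edges incident to each vertex:
  deg(1) = 3 (neighbors: 3, 4, 5)
  deg(2) = 2 (neighbors: 4, 5)
  deg(3) = 1 (neighbors: 1)
  deg(4) = 3 (neighbors: 1, 2, 5)
  deg(5) = 3 (neighbors: 1, 2, 4)

Step 2: Sum all degrees:
  3 + 2 + 1 + 3 + 3 = 12

Verification: sum of degrees = 2 * |E| = 2 * 6 = 12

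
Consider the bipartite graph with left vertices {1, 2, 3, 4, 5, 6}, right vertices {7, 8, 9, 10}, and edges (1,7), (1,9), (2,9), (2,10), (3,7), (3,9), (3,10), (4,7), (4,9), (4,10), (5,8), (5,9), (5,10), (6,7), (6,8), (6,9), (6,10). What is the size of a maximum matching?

Step 1: List the neighbors of each left vertex:
  1: 7, 9
  2: 9, 10
  3: 7, 9, 10
  4: 7, 9, 10
  5: 8, 9, 10
  6: 7, 8, 9, 10

Step 2: Greedily match left vertices, then look for augmenting paths:
  Match 1 -- 7
  Match 2 -- 9
  Match 3 -- 10
  Match 5 -- 8
  No augmenting path remains.

Step 3: Verify this is maximum:
  Matching size 4 = min(|L|, |R|) = min(6, 4), which is an upper bound, so this matching is maximum.

Maximum matching: {(1,7), (2,9), (3,10), (5,8)}
Size: 4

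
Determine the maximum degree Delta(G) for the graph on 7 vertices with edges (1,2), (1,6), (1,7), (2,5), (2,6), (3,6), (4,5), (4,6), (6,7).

Step 1: Count edges incident to each vertex:
  deg(1) = 3 (neighbors: 2, 6, 7)
  deg(2) = 3 (neighbors: 1, 5, 6)
  deg(3) = 1 (neighbors: 6)
  deg(4) = 2 (neighbors: 5, 6)
  deg(5) = 2 (neighbors: 2, 4)
  deg(6) = 5 (neighbors: 1, 2, 3, 4, 7)
  deg(7) = 2 (neighbors: 1, 6)

Step 2: Find maximum:
  max(3, 3, 1, 2, 2, 5, 2) = 5 (vertex 6)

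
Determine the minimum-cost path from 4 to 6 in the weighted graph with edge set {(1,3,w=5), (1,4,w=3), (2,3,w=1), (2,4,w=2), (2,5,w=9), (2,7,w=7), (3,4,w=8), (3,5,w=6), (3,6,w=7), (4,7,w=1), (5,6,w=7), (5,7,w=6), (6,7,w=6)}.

Step 1: Build adjacency list with weights:
  1: 3(w=5), 4(w=3)
  2: 3(w=1), 4(w=2), 5(w=9), 7(w=7)
  3: 1(w=5), 2(w=1), 4(w=8), 5(w=6), 6(w=7)
  4: 1(w=3), 2(w=2), 3(w=8), 7(w=1)
  5: 2(w=9), 3(w=6), 6(w=7), 7(w=6)
  6: 3(w=7), 5(w=7), 7(w=6)
  7: 2(w=7), 4(w=1), 5(w=6), 6(w=6)

Step 2: Apply Dijkstra's algorithm from vertex 4:
  Visit vertex 4 (distance=0)
    Update dist[1] = 3
    Update dist[2] = 2
    Update dist[3] = 8
    Update dist[7] = 1
  Visit vertex 7 (distance=1)
    Update dist[5] = 7
    Update dist[6] = 7
  Visit vertex 2 (distance=2)
    Update dist[3] = 3
  Visit vertex 1 (distance=3)
  Visit vertex 3 (distance=3)
  Visit vertex 5 (distance=7)
  Visit vertex 6 (distance=7)

Step 3: Shortest path: 4 -> 7 -> 6
Total weight: 1 + 6 = 7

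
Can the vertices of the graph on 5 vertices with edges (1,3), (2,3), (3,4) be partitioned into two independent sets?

Step 1: Attempt 2-coloring using BFS:
  Start at vertex 1, assign color 0
  Color vertex 3 with color 1 (neighbor of 1)
  Color vertex 2 with color 0 (neighbor of 3)
  Color vertex 4 with color 0 (neighbor of 3)
  Start new component at vertex 5, assign color 0

Step 2: 2-coloring succeeded. No conflicts found.
  Set A (color 0): {1, 2, 4, 5}
  Set B (color 1): {3}

The graph is bipartite with partition {1, 2, 4, 5}, {3}.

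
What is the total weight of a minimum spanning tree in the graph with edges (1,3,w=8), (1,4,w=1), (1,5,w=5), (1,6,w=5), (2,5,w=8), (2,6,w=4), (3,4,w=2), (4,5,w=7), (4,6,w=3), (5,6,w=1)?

Apply Kruskal's algorithm (sort edges by weight, add if no cycle):

Sorted edges by weight:
  (1,4) w=1
  (5,6) w=1
  (3,4) w=2
  (4,6) w=3
  (2,6) w=4
  (1,6) w=5
  (1,5) w=5
  (4,5) w=7
  (1,3) w=8
  (2,5) w=8

Add edge (1,4) w=1 -- no cycle. Running total: 1
Add edge (5,6) w=1 -- no cycle. Running total: 2
Add edge (3,4) w=2 -- no cycle. Running total: 4
Add edge (4,6) w=3 -- no cycle. Running total: 7
Add edge (2,6) w=4 -- no cycle. Running total: 11

MST edges: (1,4,w=1), (5,6,w=1), (3,4,w=2), (4,6,w=3), (2,6,w=4)
Total MST weight: 1 + 1 + 2 + 3 + 4 = 11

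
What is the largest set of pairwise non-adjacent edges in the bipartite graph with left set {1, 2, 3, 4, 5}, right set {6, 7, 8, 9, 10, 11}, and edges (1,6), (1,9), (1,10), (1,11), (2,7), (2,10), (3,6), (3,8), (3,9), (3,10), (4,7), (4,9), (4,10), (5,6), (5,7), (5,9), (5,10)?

Step 1: List the neighbors of each left vertex:
  1: 6, 9, 10, 11
  2: 7, 10
  3: 6, 8, 9, 10
  4: 7, 9, 10
  5: 6, 7, 9, 10

Step 2: Greedily match left vertices, then look for augmenting paths:
  Match 1 -- 6
  Match 2 -- 7
  Match 3 -- 8
  Match 4 -- 9
  Match 5 -- 10
  No augmenting path remains.

Step 3: Verify this is maximum:
  Matching size 5 = min(|L|, |R|) = min(5, 6), which is an upper bound, so this matching is maximum.

Maximum matching: {(1,6), (2,7), (3,8), (4,9), (5,10)}
Size: 5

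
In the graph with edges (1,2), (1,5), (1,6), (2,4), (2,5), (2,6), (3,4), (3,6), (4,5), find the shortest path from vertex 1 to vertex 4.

Step 1: Build adjacency list:
  1: 2, 5, 6
  2: 1, 4, 5, 6
  3: 4, 6
  4: 2, 3, 5
  5: 1, 2, 4
  6: 1, 2, 3

Step 2: BFS from vertex 1 to find shortest path to 4:
  vertex 2 reached at distance 1
  vertex 5 reached at distance 1
  vertex 6 reached at distance 1
  vertex 4 reached at distance 2

Step 3: Shortest path: 1 -> 5 -> 4
Path length: 2 edges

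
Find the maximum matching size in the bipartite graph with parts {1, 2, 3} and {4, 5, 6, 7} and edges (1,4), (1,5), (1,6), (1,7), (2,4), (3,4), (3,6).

Step 1: List the neighbors of each left vertex:
  1: 4, 5, 6, 7
  2: 4
  3: 4, 6

Step 2: Greedily match left vertices, then look for augmenting paths:
  Match 1 -- 5
  Match 2 -- 4
  Match 3 -- 6
  No augmenting path remains.

Step 3: Verify this is maximum:
  Matching size 3 = min(|L|, |R|) = min(3, 4), which is an upper bound, so this matching is maximum.

Maximum matching: {(1,5), (2,4), (3,6)}
Size: 3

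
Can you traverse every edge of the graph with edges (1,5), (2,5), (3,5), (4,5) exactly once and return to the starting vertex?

Step 1: Find the degree of each vertex:
  deg(1) = 1
  deg(2) = 1
  deg(3) = 1
  deg(4) = 1
  deg(5) = 4

Step 2: Count vertices with odd degree:
  Odd-degree vertices: 1, 2, 3, 4 (4 total)

Step 3: Apply Euler's theorem:
  - Eulerian circuit exists iff graph is connected and all vertices have even degree
  - Eulerian path exists iff graph is connected and has 0 or 2 odd-degree vertices

Graph has 4 odd-degree vertices (need 0 or 2).
Neither Eulerian path nor Eulerian circuit exists.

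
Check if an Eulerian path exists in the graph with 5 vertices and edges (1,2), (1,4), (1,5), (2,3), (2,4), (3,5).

Step 1: Find the degree of each vertex:
  deg(1) = 3
  deg(2) = 3
  deg(3) = 2
  deg(4) = 2
  deg(5) = 2

Step 2: Count vertices with odd degree:
  Odd-degree vertices: 1, 2 (2 total)

Step 3: Apply Euler's theorem:
  - Eulerian circuit exists iff graph is connected and all vertices have even degree
  - Eulerian path exists iff graph is connected and has 0 or 2 odd-degree vertices

Graph is connected with exactly 2 odd-degree vertices (1, 2).
Eulerian path exists (starting and ending at the odd-degree vertices), but no Eulerian circuit.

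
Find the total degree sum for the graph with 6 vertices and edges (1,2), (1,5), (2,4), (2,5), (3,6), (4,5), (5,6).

Step 1: Count edges incident to each vertex:
  deg(1) = 2 (neighbors: 2, 5)
  deg(2) = 3 (neighbors: 1, 4, 5)
  deg(3) = 1 (neighbors: 6)
  deg(4) = 2 (neighbors: 2, 5)
  deg(5) = 4 (neighbors: 1, 2, 4, 6)
  deg(6) = 2 (neighbors: 3, 5)

Step 2: Sum all degrees:
  2 + 3 + 1 + 2 + 4 + 2 = 14

Verification: sum of degrees = 2 * |E| = 2 * 7 = 14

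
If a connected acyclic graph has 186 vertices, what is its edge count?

A tree on n vertices always has exactly n - 1 edges.
For n = 186: edges = 186 - 1 = 185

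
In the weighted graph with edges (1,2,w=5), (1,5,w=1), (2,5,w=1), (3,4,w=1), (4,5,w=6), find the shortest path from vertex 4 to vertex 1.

Step 1: Build adjacency list with weights:
  1: 2(w=5), 5(w=1)
  2: 1(w=5), 5(w=1)
  3: 4(w=1)
  4: 3(w=1), 5(w=6)
  5: 1(w=1), 2(w=1), 4(w=6)

Step 2: Apply Dijkstra's algorithm from vertex 4:
  Visit vertex 4 (distance=0)
    Update dist[3] = 1
    Update dist[5] = 6
  Visit vertex 3 (distance=1)
  Visit vertex 5 (distance=6)
    Update dist[1] = 7
    Update dist[2] = 7
  Visit vertex 1 (distance=7)

Step 3: Shortest path: 4 -> 5 -> 1
Total weight: 6 + 1 = 7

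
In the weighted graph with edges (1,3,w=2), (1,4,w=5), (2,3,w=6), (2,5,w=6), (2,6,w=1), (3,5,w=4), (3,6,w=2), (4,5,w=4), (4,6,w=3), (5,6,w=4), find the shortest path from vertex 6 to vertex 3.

Step 1: Build adjacency list with weights:
  1: 3(w=2), 4(w=5)
  2: 3(w=6), 5(w=6), 6(w=1)
  3: 1(w=2), 2(w=6), 5(w=4), 6(w=2)
  4: 1(w=5), 5(w=4), 6(w=3)
  5: 2(w=6), 3(w=4), 4(w=4), 6(w=4)
  6: 2(w=1), 3(w=2), 4(w=3), 5(w=4)

Step 2: Apply Dijkstra's algorithm from vertex 6:
  Visit vertex 6 (distance=0)
    Update dist[2] = 1
    Update dist[3] = 2
    Update dist[4] = 3
    Update dist[5] = 4
  Visit vertex 2 (distance=1)
  Visit vertex 3 (distance=2)
    Update dist[1] = 4

Step 3: Shortest path: 6 -> 3
Total weight: 2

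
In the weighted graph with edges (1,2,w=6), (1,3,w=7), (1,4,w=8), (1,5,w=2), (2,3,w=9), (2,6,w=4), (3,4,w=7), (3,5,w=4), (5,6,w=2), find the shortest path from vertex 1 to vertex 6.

Step 1: Build adjacency list with weights:
  1: 2(w=6), 3(w=7), 4(w=8), 5(w=2)
  2: 1(w=6), 3(w=9), 6(w=4)
  3: 1(w=7), 2(w=9), 4(w=7), 5(w=4)
  4: 1(w=8), 3(w=7)
  5: 1(w=2), 3(w=4), 6(w=2)
  6: 2(w=4), 5(w=2)

Step 2: Apply Dijkstra's algorithm from vertex 1:
  Visit vertex 1 (distance=0)
    Update dist[2] = 6
    Update dist[3] = 7
    Update dist[4] = 8
    Update dist[5] = 2
  Visit vertex 5 (distance=2)
    Update dist[3] = 6
    Update dist[6] = 4
  Visit vertex 6 (distance=4)

Step 3: Shortest path: 1 -> 5 -> 6
Total weight: 2 + 2 = 4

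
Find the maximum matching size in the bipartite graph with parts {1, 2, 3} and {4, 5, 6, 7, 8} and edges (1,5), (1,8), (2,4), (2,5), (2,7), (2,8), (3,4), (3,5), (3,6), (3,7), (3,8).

Step 1: List the neighbors of each left vertex:
  1: 5, 8
  2: 4, 5, 7, 8
  3: 4, 5, 6, 7, 8

Step 2: Greedily match left vertices, then look for augmenting paths:
  Match 1 -- 5
  Match 2 -- 4
  Match 3 -- 6
  No augmenting path remains.

Step 3: Verify this is maximum:
  Matching size 3 = min(|L|, |R|) = min(3, 5), which is an upper bound, so this matching is maximum.

Maximum matching: {(1,5), (2,4), (3,6)}
Size: 3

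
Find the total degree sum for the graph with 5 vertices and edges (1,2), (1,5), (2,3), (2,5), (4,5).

Step 1: Count edges incident to each vertex:
  deg(1) = 2 (neighbors: 2, 5)
  deg(2) = 3 (neighbors: 1, 3, 5)
  deg(3) = 1 (neighbors: 2)
  deg(4) = 1 (neighbors: 5)
  deg(5) = 3 (neighbors: 1, 2, 4)

Step 2: Sum all degrees:
  2 + 3 + 1 + 1 + 3 = 10

Verification: sum of degrees = 2 * |E| = 2 * 5 = 10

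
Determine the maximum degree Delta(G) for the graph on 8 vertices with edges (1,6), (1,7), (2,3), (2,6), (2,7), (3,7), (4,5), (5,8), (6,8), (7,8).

Step 1: Count edges incident to each vertex:
  deg(1) = 2 (neighbors: 6, 7)
  deg(2) = 3 (neighbors: 3, 6, 7)
  deg(3) = 2 (neighbors: 2, 7)
  deg(4) = 1 (neighbors: 5)
  deg(5) = 2 (neighbors: 4, 8)
  deg(6) = 3 (neighbors: 1, 2, 8)
  deg(7) = 4 (neighbors: 1, 2, 3, 8)
  deg(8) = 3 (neighbors: 5, 6, 7)

Step 2: Find maximum:
  max(2, 3, 2, 1, 2, 3, 4, 3) = 4 (vertex 7)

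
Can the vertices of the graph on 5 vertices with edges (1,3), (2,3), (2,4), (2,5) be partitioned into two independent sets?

Step 1: Attempt 2-coloring using BFS:
  Start at vertex 1, assign color 0
  Color vertex 3 with color 1 (neighbor of 1)
  Color vertex 2 with color 0 (neighbor of 3)
  Color vertex 4 with color 1 (neighbor of 2)
  Color vertex 5 with color 1 (neighbor of 2)

Step 2: 2-coloring succeeded. No conflicts found.
  Set A (color 0): {1, 2}
  Set B (color 1): {3, 4, 5}

The graph is bipartite with partition {1, 2}, {3, 4, 5}.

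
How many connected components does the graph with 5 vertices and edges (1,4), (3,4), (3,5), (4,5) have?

Step 1: Build adjacency list from edges:
  1: 4
  2: (none)
  3: 4, 5
  4: 1, 3, 5
  5: 3, 4

Step 2: Run BFS/DFS from vertex 1:
  Visited: {1, 4, 3, 5}
  Reached 4 of 5 vertices

Step 3: Only 4 of 5 vertices reached. Graph is disconnected.
Connected components: {1, 3, 4, 5}, {2}
Number of connected components: 2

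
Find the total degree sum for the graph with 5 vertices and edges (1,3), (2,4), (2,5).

Step 1: Count edges incident to each vertex:
  deg(1) = 1 (neighbors: 3)
  deg(2) = 2 (neighbors: 4, 5)
  deg(3) = 1 (neighbors: 1)
  deg(4) = 1 (neighbors: 2)
  deg(5) = 1 (neighbors: 2)

Step 2: Sum all degrees:
  1 + 2 + 1 + 1 + 1 = 6

Verification: sum of degrees = 2 * |E| = 2 * 3 = 6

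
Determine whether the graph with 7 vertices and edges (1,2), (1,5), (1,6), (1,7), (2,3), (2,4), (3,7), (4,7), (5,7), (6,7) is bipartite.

Step 1: Attempt 2-coloring using BFS:
  Start at vertex 1, assign color 0
  Color vertex 2 with color 1 (neighbor of 1)
  Color vertex 5 with color 1 (neighbor of 1)
  Color vertex 6 with color 1 (neighbor of 1)
  Color vertex 7 with color 1 (neighbor of 1)
  Color vertex 3 with color 0 (neighbor of 2)
  Color vertex 4 with color 0 (neighbor of 2)

Step 2: Conflict found! Vertices 5 and 7 are adjacent but have the same color.
This means the graph contains an odd cycle.

The graph is NOT bipartite.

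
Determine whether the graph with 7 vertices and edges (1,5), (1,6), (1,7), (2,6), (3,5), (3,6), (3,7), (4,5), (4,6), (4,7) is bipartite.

Step 1: Attempt 2-coloring using BFS:
  Start at vertex 1, assign color 0
  Color vertex 5 with color 1 (neighbor of 1)
  Color vertex 6 with color 1 (neighbor of 1)
  Color vertex 7 with color 1 (neighbor of 1)
  Color vertex 3 with color 0 (neighbor of 5)
  Color vertex 4 with color 0 (neighbor of 5)
  Color vertex 2 with color 0 (neighbor of 6)

Step 2: 2-coloring succeeded. No conflicts found.
  Set A (color 0): {1, 2, 3, 4}
  Set B (color 1): {5, 6, 7}

The graph is bipartite with partition {1, 2, 3, 4}, {5, 6, 7}.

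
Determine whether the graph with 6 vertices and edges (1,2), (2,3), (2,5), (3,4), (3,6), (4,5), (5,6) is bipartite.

Step 1: Attempt 2-coloring using BFS:
  Start at vertex 1, assign color 0
  Color vertex 2 with color 1 (neighbor of 1)
  Color vertex 3 with color 0 (neighbor of 2)
  Color vertex 5 with color 0 (neighbor of 2)
  Color vertex 4 with color 1 (neighbor of 3)
  Color vertex 6 with color 1 (neighbor of 3)

Step 2: 2-coloring succeeded. No conflicts found.
  Set A (color 0): {1, 3, 5}
  Set B (color 1): {2, 4, 6}

The graph is bipartite with partition {1, 3, 5}, {2, 4, 6}.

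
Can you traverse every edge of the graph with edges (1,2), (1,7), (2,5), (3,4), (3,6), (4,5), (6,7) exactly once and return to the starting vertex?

Step 1: Find the degree of each vertex:
  deg(1) = 2
  deg(2) = 2
  deg(3) = 2
  deg(4) = 2
  deg(5) = 2
  deg(6) = 2
  deg(7) = 2

Step 2: Count vertices with odd degree:
  All vertices have even degree (0 odd-degree vertices)

Step 3: Apply Euler's theorem:
  - Eulerian circuit exists iff graph is connected and all vertices have even degree
  - Eulerian path exists iff graph is connected and has 0 or 2 odd-degree vertices

Graph is connected with 0 odd-degree vertices.
Both Eulerian circuit and Eulerian path exist.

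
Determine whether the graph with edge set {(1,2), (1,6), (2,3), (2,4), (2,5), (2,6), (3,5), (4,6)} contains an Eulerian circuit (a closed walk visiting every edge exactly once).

Step 1: Find the degree of each vertex:
  deg(1) = 2
  deg(2) = 5
  deg(3) = 2
  deg(4) = 2
  deg(5) = 2
  deg(6) = 3

Step 2: Count vertices with odd degree:
  Odd-degree vertices: 2, 6 (2 total)

Step 3: Apply Euler's theorem:
  - Eulerian circuit exists iff graph is connected and all vertices have even degree
  - Eulerian path exists iff graph is connected and has 0 or 2 odd-degree vertices

Graph is connected with exactly 2 odd-degree vertices (2, 6).
Eulerian path exists (starting and ending at the odd-degree vertices), but no Eulerian circuit.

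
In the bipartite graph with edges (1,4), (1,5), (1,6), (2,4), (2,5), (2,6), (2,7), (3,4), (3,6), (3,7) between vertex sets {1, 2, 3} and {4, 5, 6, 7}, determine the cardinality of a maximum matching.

Step 1: List the neighbors of each left vertex:
  1: 4, 5, 6
  2: 4, 5, 6, 7
  3: 4, 6, 7

Step 2: Greedily match left vertices, then look for augmenting paths:
  Match 1 -- 4
  Match 2 -- 5
  Match 3 -- 6
  No augmenting path remains.

Step 3: Verify this is maximum:
  Matching size 3 = min(|L|, |R|) = min(3, 4), which is an upper bound, so this matching is maximum.

Maximum matching: {(1,4), (2,5), (3,6)}
Size: 3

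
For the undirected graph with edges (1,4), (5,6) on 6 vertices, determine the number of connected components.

Step 1: Build adjacency list from edges:
  1: 4
  2: (none)
  3: (none)
  4: 1
  5: 6
  6: 5

Step 2: Run BFS/DFS from vertex 1:
  Visited: {1, 4}
  Reached 2 of 6 vertices

Step 3: Only 2 of 6 vertices reached. Graph is disconnected.
Connected components: {1, 4}, {2}, {3}, {5, 6}
Number of connected components: 4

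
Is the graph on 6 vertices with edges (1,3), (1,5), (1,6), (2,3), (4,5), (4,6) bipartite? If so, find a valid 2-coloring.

Step 1: Attempt 2-coloring using BFS:
  Start at vertex 1, assign color 0
  Color vertex 3 with color 1 (neighbor of 1)
  Color vertex 5 with color 1 (neighbor of 1)
  Color vertex 6 with color 1 (neighbor of 1)
  Color vertex 2 with color 0 (neighbor of 3)
  Color vertex 4 with color 0 (neighbor of 5)

Step 2: 2-coloring succeeded. No conflicts found.
  Set A (color 0): {1, 2, 4}
  Set B (color 1): {3, 5, 6}

The graph is bipartite with partition {1, 2, 4}, {3, 5, 6}.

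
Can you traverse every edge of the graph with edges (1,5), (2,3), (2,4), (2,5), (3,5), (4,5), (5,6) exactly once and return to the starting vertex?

Step 1: Find the degree of each vertex:
  deg(1) = 1
  deg(2) = 3
  deg(3) = 2
  deg(4) = 2
  deg(5) = 5
  deg(6) = 1

Step 2: Count vertices with odd degree:
  Odd-degree vertices: 1, 2, 5, 6 (4 total)

Step 3: Apply Euler's theorem:
  - Eulerian circuit exists iff graph is connected and all vertices have even degree
  - Eulerian path exists iff graph is connected and has 0 or 2 odd-degree vertices

Graph has 4 odd-degree vertices (need 0 or 2).
Neither Eulerian path nor Eulerian circuit exists.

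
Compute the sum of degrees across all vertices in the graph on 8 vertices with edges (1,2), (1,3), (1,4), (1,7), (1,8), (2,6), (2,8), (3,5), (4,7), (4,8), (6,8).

Step 1: Count edges incident to each vertex:
  deg(1) = 5 (neighbors: 2, 3, 4, 7, 8)
  deg(2) = 3 (neighbors: 1, 6, 8)
  deg(3) = 2 (neighbors: 1, 5)
  deg(4) = 3 (neighbors: 1, 7, 8)
  deg(5) = 1 (neighbors: 3)
  deg(6) = 2 (neighbors: 2, 8)
  deg(7) = 2 (neighbors: 1, 4)
  deg(8) = 4 (neighbors: 1, 2, 4, 6)

Step 2: Sum all degrees:
  5 + 3 + 2 + 3 + 1 + 2 + 2 + 4 = 22

Verification: sum of degrees = 2 * |E| = 2 * 11 = 22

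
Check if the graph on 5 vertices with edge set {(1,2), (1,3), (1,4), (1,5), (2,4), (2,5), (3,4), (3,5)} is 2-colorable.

Step 1: Attempt 2-coloring using BFS:
  Start at vertex 1, assign color 0
  Color vertex 2 with color 1 (neighbor of 1)
  Color vertex 3 with color 1 (neighbor of 1)
  Color vertex 4 with color 1 (neighbor of 1)
  Color vertex 5 with color 1 (neighbor of 1)

Step 2: Conflict found! Vertices 2 and 4 are adjacent but have the same color.
This means the graph contains an odd cycle.

The graph is NOT bipartite.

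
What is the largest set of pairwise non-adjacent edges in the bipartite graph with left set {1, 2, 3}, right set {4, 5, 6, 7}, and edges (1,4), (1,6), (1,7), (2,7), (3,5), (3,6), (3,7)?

Step 1: List the neighbors of each left vertex:
  1: 4, 6, 7
  2: 7
  3: 5, 6, 7

Step 2: Greedily match left vertices, then look for augmenting paths:
  Match 1 -- 4
  Match 2 -- 7
  Match 3 -- 5
  No augmenting path remains.

Step 3: Verify this is maximum:
  Matching size 3 = min(|L|, |R|) = min(3, 4), which is an upper bound, so this matching is maximum.

Maximum matching: {(1,4), (2,7), (3,5)}
Size: 3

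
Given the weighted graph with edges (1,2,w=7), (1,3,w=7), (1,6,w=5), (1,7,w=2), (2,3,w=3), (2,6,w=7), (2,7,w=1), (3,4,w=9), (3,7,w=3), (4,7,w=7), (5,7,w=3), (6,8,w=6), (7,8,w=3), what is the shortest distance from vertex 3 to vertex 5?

Step 1: Build adjacency list with weights:
  1: 2(w=7), 3(w=7), 6(w=5), 7(w=2)
  2: 1(w=7), 3(w=3), 6(w=7), 7(w=1)
  3: 1(w=7), 2(w=3), 4(w=9), 7(w=3)
  4: 3(w=9), 7(w=7)
  5: 7(w=3)
  6: 1(w=5), 2(w=7), 8(w=6)
  7: 1(w=2), 2(w=1), 3(w=3), 4(w=7), 5(w=3), 8(w=3)
  8: 6(w=6), 7(w=3)

Step 2: Apply Dijkstra's algorithm from vertex 3:
  Visit vertex 3 (distance=0)
    Update dist[1] = 7
    Update dist[2] = 3
    Update dist[4] = 9
    Update dist[7] = 3
  Visit vertex 2 (distance=3)
    Update dist[6] = 10
  Visit vertex 7 (distance=3)
    Update dist[1] = 5
    Update dist[5] = 6
    Update dist[8] = 6
  Visit vertex 1 (distance=5)
  Visit vertex 5 (distance=6)

Step 3: Shortest path: 3 -> 7 -> 5
Total weight: 3 + 3 = 6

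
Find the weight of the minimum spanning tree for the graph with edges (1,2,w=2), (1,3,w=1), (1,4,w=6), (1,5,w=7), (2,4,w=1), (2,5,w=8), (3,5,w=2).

Apply Kruskal's algorithm (sort edges by weight, add if no cycle):

Sorted edges by weight:
  (1,3) w=1
  (2,4) w=1
  (1,2) w=2
  (3,5) w=2
  (1,4) w=6
  (1,5) w=7
  (2,5) w=8

Add edge (1,3) w=1 -- no cycle. Running total: 1
Add edge (2,4) w=1 -- no cycle. Running total: 2
Add edge (1,2) w=2 -- no cycle. Running total: 4
Add edge (3,5) w=2 -- no cycle. Running total: 6

MST edges: (1,3,w=1), (2,4,w=1), (1,2,w=2), (3,5,w=2)
Total MST weight: 1 + 1 + 2 + 2 = 6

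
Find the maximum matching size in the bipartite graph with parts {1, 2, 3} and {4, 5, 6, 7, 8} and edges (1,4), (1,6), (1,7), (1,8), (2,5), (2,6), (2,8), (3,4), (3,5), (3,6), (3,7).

Step 1: List the neighbors of each left vertex:
  1: 4, 6, 7, 8
  2: 5, 6, 8
  3: 4, 5, 6, 7

Step 2: Greedily match left vertices, then look for augmenting paths:
  Match 1 -- 4
  Match 2 -- 5
  Match 3 -- 6
  No augmenting path remains.

Step 3: Verify this is maximum:
  Matching size 3 = min(|L|, |R|) = min(3, 5), which is an upper bound, so this matching is maximum.

Maximum matching: {(1,4), (2,5), (3,6)}
Size: 3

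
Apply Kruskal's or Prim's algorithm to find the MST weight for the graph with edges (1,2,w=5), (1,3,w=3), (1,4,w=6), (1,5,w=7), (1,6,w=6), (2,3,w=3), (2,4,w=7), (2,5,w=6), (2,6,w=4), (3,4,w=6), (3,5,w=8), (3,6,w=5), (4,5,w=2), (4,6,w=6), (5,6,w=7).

Apply Kruskal's algorithm (sort edges by weight, add if no cycle):

Sorted edges by weight:
  (4,5) w=2
  (1,3) w=3
  (2,3) w=3
  (2,6) w=4
  (1,2) w=5
  (3,6) w=5
  (1,4) w=6
  (1,6) w=6
  (2,5) w=6
  (3,4) w=6
  (4,6) w=6
  (1,5) w=7
  (2,4) w=7
  (5,6) w=7
  (3,5) w=8

Add edge (4,5) w=2 -- no cycle. Running total: 2
Add edge (1,3) w=3 -- no cycle. Running total: 5
Add edge (2,3) w=3 -- no cycle. Running total: 8
Add edge (2,6) w=4 -- no cycle. Running total: 12
Skip edge (1,2) w=5 -- would create cycle
Skip edge (3,6) w=5 -- would create cycle
Add edge (1,4) w=6 -- no cycle. Running total: 18

MST edges: (4,5,w=2), (1,3,w=3), (2,3,w=3), (2,6,w=4), (1,4,w=6)
Total MST weight: 2 + 3 + 3 + 4 + 6 = 18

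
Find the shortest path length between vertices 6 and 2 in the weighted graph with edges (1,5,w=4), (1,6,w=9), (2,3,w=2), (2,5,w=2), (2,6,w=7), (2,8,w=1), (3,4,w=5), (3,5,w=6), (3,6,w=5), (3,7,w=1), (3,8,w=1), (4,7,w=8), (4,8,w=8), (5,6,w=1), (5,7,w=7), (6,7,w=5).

Step 1: Build adjacency list with weights:
  1: 5(w=4), 6(w=9)
  2: 3(w=2), 5(w=2), 6(w=7), 8(w=1)
  3: 2(w=2), 4(w=5), 5(w=6), 6(w=5), 7(w=1), 8(w=1)
  4: 3(w=5), 7(w=8), 8(w=8)
  5: 1(w=4), 2(w=2), 3(w=6), 6(w=1), 7(w=7)
  6: 1(w=9), 2(w=7), 3(w=5), 5(w=1), 7(w=5)
  7: 3(w=1), 4(w=8), 5(w=7), 6(w=5)
  8: 2(w=1), 3(w=1), 4(w=8)

Step 2: Apply Dijkstra's algorithm from vertex 6:
  Visit vertex 6 (distance=0)
    Update dist[1] = 9
    Update dist[2] = 7
    Update dist[3] = 5
    Update dist[5] = 1
    Update dist[7] = 5
  Visit vertex 5 (distance=1)
    Update dist[1] = 5
    Update dist[2] = 3
  Visit vertex 2 (distance=3)
    Update dist[8] = 4

Step 3: Shortest path: 6 -> 5 -> 2
Total weight: 1 + 2 = 3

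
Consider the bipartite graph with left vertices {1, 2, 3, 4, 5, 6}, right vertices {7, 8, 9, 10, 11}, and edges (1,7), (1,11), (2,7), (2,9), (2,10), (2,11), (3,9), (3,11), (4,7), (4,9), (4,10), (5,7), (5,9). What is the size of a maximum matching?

Step 1: List the neighbors of each left vertex:
  1: 7, 11
  2: 7, 9, 10, 11
  3: 9, 11
  4: 7, 9, 10
  5: 7, 9
  6: (none)

Step 2: Greedily match left vertices, then look for augmenting paths:
  Match 1 -- 7
  Match 2 -- 9
  Match 3 -- 11
  Match 4 -- 10
  No augmenting path remains.

Step 3: Verify this is maximum:
  Matching has size 4. The vertex set {7, 9, 10, 11} covers every edge and has size 4; any matching has at most one edge per cover vertex, so 4 is maximum (König's theorem).

Maximum matching: {(1,7), (2,9), (3,11), (4,10)}
Size: 4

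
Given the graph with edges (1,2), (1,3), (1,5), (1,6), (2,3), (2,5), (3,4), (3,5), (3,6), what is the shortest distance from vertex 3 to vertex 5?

Step 1: Build adjacency list:
  1: 2, 3, 5, 6
  2: 1, 3, 5
  3: 1, 2, 4, 5, 6
  4: 3
  5: 1, 2, 3
  6: 1, 3

Step 2: BFS from vertex 3 to find shortest path to 5:
  vertex 1 reached at distance 1
  vertex 2 reached at distance 1
  vertex 4 reached at distance 1
  vertex 5 reached at distance 1

Step 3: Shortest path: 3 -> 5
Path length: 1 edge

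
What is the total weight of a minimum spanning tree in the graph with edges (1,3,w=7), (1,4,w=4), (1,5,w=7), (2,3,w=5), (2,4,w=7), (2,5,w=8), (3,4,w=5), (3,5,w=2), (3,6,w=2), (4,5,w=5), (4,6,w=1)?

Apply Kruskal's algorithm (sort edges by weight, add if no cycle):

Sorted edges by weight:
  (4,6) w=1
  (3,5) w=2
  (3,6) w=2
  (1,4) w=4
  (2,3) w=5
  (3,4) w=5
  (4,5) w=5
  (1,3) w=7
  (1,5) w=7
  (2,4) w=7
  (2,5) w=8

Add edge (4,6) w=1 -- no cycle. Running total: 1
Add edge (3,5) w=2 -- no cycle. Running total: 3
Add edge (3,6) w=2 -- no cycle. Running total: 5
Add edge (1,4) w=4 -- no cycle. Running total: 9
Add edge (2,3) w=5 -- no cycle. Running total: 14

MST edges: (4,6,w=1), (3,5,w=2), (3,6,w=2), (1,4,w=4), (2,3,w=5)
Total MST weight: 1 + 2 + 2 + 4 + 5 = 14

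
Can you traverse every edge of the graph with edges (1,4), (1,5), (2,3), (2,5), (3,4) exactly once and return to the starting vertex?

Step 1: Find the degree of each vertex:
  deg(1) = 2
  deg(2) = 2
  deg(3) = 2
  deg(4) = 2
  deg(5) = 2

Step 2: Count vertices with odd degree:
  All vertices have even degree (0 odd-degree vertices)

Step 3: Apply Euler's theorem:
  - Eulerian circuit exists iff graph is connected and all vertices have even degree
  - Eulerian path exists iff graph is connected and has 0 or 2 odd-degree vertices

Graph is connected with 0 odd-degree vertices.
Both Eulerian circuit and Eulerian path exist.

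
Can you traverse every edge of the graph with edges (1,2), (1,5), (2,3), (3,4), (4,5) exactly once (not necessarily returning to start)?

Step 1: Find the degree of each vertex:
  deg(1) = 2
  deg(2) = 2
  deg(3) = 2
  deg(4) = 2
  deg(5) = 2

Step 2: Count vertices with odd degree:
  All vertices have even degree (0 odd-degree vertices)

Step 3: Apply Euler's theorem:
  - Eulerian circuit exists iff graph is connected and all vertices have even degree
  - Eulerian path exists iff graph is connected and has 0 or 2 odd-degree vertices

Graph is connected with 0 odd-degree vertices.
Both Eulerian circuit and Eulerian path exist.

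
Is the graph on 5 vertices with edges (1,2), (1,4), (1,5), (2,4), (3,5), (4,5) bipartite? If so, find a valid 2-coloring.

Step 1: Attempt 2-coloring using BFS:
  Start at vertex 1, assign color 0
  Color vertex 2 with color 1 (neighbor of 1)
  Color vertex 4 with color 1 (neighbor of 1)
  Color vertex 5 with color 1 (neighbor of 1)

Step 2: Conflict found! Vertices 2 and 4 are adjacent but have the same color.
This means the graph contains an odd cycle.

The graph is NOT bipartite.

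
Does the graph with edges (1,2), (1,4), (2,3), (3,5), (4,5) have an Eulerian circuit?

Step 1: Find the degree of each vertex:
  deg(1) = 2
  deg(2) = 2
  deg(3) = 2
  deg(4) = 2
  deg(5) = 2

Step 2: Count vertices with odd degree:
  All vertices have even degree (0 odd-degree vertices)

Step 3: Apply Euler's theorem:
  - Eulerian circuit exists iff graph is connected and all vertices have even degree
  - Eulerian path exists iff graph is connected and has 0 or 2 odd-degree vertices

Graph is connected with 0 odd-degree vertices.
Both Eulerian circuit and Eulerian path exist.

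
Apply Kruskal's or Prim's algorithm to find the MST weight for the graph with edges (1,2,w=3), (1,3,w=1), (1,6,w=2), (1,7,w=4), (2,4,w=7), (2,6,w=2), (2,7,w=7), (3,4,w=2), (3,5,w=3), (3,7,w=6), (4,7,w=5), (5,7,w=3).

Apply Kruskal's algorithm (sort edges by weight, add if no cycle):

Sorted edges by weight:
  (1,3) w=1
  (1,6) w=2
  (2,6) w=2
  (3,4) w=2
  (1,2) w=3
  (3,5) w=3
  (5,7) w=3
  (1,7) w=4
  (4,7) w=5
  (3,7) w=6
  (2,4) w=7
  (2,7) w=7

Add edge (1,3) w=1 -- no cycle. Running total: 1
Add edge (1,6) w=2 -- no cycle. Running total: 3
Add edge (2,6) w=2 -- no cycle. Running total: 5
Add edge (3,4) w=2 -- no cycle. Running total: 7
Skip edge (1,2) w=3 -- would create cycle
Add edge (3,5) w=3 -- no cycle. Running total: 10
Add edge (5,7) w=3 -- no cycle. Running total: 13

MST edges: (1,3,w=1), (1,6,w=2), (2,6,w=2), (3,4,w=2), (3,5,w=3), (5,7,w=3)
Total MST weight: 1 + 2 + 2 + 2 + 3 + 3 = 13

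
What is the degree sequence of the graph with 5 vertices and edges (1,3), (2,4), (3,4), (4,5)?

Step 1: Count edges incident to each vertex:
  deg(1) = 1 (neighbors: 3)
  deg(2) = 1 (neighbors: 4)
  deg(3) = 2 (neighbors: 1, 4)
  deg(4) = 3 (neighbors: 2, 3, 5)
  deg(5) = 1 (neighbors: 4)

Step 2: Sort degrees in non-increasing order:
  Degrees: [1, 1, 2, 3, 1] -> sorted: [3, 2, 1, 1, 1]

Degree sequence: [3, 2, 1, 1, 1]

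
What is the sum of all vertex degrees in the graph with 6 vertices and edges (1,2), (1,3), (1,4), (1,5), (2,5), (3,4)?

Step 1: Count edges incident to each vertex:
  deg(1) = 4 (neighbors: 2, 3, 4, 5)
  deg(2) = 2 (neighbors: 1, 5)
  deg(3) = 2 (neighbors: 1, 4)
  deg(4) = 2 (neighbors: 1, 3)
  deg(5) = 2 (neighbors: 1, 2)
  deg(6) = 0 (neighbors: none)

Step 2: Sum all degrees:
  4 + 2 + 2 + 2 + 2 + 0 = 12

Verification: sum of degrees = 2 * |E| = 2 * 6 = 12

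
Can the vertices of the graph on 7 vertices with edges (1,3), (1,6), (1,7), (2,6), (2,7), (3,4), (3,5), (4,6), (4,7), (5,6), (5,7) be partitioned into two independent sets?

Step 1: Attempt 2-coloring using BFS:
  Start at vertex 1, assign color 0
  Color vertex 3 with color 1 (neighbor of 1)
  Color vertex 6 with color 1 (neighbor of 1)
  Color vertex 7 with color 1 (neighbor of 1)
  Color vertex 4 with color 0 (neighbor of 3)
  Color vertex 5 with color 0 (neighbor of 3)
  Color vertex 2 with color 0 (neighbor of 6)

Step 2: 2-coloring succeeded. No conflicts found.
  Set A (color 0): {1, 2, 4, 5}
  Set B (color 1): {3, 6, 7}

The graph is bipartite with partition {1, 2, 4, 5}, {3, 6, 7}.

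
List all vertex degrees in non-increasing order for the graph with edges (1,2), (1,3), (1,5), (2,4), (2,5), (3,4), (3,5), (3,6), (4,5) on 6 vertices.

Step 1: Count edges incident to each vertex:
  deg(1) = 3 (neighbors: 2, 3, 5)
  deg(2) = 3 (neighbors: 1, 4, 5)
  deg(3) = 4 (neighbors: 1, 4, 5, 6)
  deg(4) = 3 (neighbors: 2, 3, 5)
  deg(5) = 4 (neighbors: 1, 2, 3, 4)
  deg(6) = 1 (neighbors: 3)

Step 2: Sort degrees in non-increasing order:
  Degrees: [3, 3, 4, 3, 4, 1] -> sorted: [4, 4, 3, 3, 3, 1]

Degree sequence: [4, 4, 3, 3, 3, 1]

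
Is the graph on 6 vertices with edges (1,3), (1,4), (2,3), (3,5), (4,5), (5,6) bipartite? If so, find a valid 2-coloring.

Step 1: Attempt 2-coloring using BFS:
  Start at vertex 1, assign color 0
  Color vertex 3 with color 1 (neighbor of 1)
  Color vertex 4 with color 1 (neighbor of 1)
  Color vertex 2 with color 0 (neighbor of 3)
  Color vertex 5 with color 0 (neighbor of 3)
  Color vertex 6 with color 1 (neighbor of 5)

Step 2: 2-coloring succeeded. No conflicts found.
  Set A (color 0): {1, 2, 5}
  Set B (color 1): {3, 4, 6}

The graph is bipartite with partition {1, 2, 5}, {3, 4, 6}.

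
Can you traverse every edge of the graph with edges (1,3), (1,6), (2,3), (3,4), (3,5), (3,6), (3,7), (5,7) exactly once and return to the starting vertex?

Step 1: Find the degree of each vertex:
  deg(1) = 2
  deg(2) = 1
  deg(3) = 6
  deg(4) = 1
  deg(5) = 2
  deg(6) = 2
  deg(7) = 2

Step 2: Count vertices with odd degree:
  Odd-degree vertices: 2, 4 (2 total)

Step 3: Apply Euler's theorem:
  - Eulerian circuit exists iff graph is connected and all vertices have even degree
  - Eulerian path exists iff graph is connected and has 0 or 2 odd-degree vertices

Graph is connected with exactly 2 odd-degree vertices (2, 4).
Eulerian path exists (starting and ending at the odd-degree vertices), but no Eulerian circuit.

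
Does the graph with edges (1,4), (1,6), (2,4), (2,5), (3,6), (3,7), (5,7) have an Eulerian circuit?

Step 1: Find the degree of each vertex:
  deg(1) = 2
  deg(2) = 2
  deg(3) = 2
  deg(4) = 2
  deg(5) = 2
  deg(6) = 2
  deg(7) = 2

Step 2: Count vertices with odd degree:
  All vertices have even degree (0 odd-degree vertices)

Step 3: Apply Euler's theorem:
  - Eulerian circuit exists iff graph is connected and all vertices have even degree
  - Eulerian path exists iff graph is connected and has 0 or 2 odd-degree vertices

Graph is connected with 0 odd-degree vertices.
Both Eulerian circuit and Eulerian path exist.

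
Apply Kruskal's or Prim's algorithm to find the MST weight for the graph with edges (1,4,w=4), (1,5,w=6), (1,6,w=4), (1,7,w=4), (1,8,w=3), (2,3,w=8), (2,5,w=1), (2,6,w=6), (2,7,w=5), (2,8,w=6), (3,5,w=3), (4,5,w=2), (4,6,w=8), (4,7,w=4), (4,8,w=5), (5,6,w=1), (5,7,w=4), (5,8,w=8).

Apply Kruskal's algorithm (sort edges by weight, add if no cycle):

Sorted edges by weight:
  (2,5) w=1
  (5,6) w=1
  (4,5) w=2
  (1,8) w=3
  (3,5) w=3
  (1,6) w=4
  (1,7) w=4
  (1,4) w=4
  (4,7) w=4
  (5,7) w=4
  (2,7) w=5
  (4,8) w=5
  (1,5) w=6
  (2,6) w=6
  (2,8) w=6
  (2,3) w=8
  (4,6) w=8
  (5,8) w=8

Add edge (2,5) w=1 -- no cycle. Running total: 1
Add edge (5,6) w=1 -- no cycle. Running total: 2
Add edge (4,5) w=2 -- no cycle. Running total: 4
Add edge (1,8) w=3 -- no cycle. Running total: 7
Add edge (3,5) w=3 -- no cycle. Running total: 10
Add edge (1,6) w=4 -- no cycle. Running total: 14
Add edge (1,7) w=4 -- no cycle. Running total: 18

MST edges: (2,5,w=1), (5,6,w=1), (4,5,w=2), (1,8,w=3), (3,5,w=3), (1,6,w=4), (1,7,w=4)
Total MST weight: 1 + 1 + 2 + 3 + 3 + 4 + 4 = 18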